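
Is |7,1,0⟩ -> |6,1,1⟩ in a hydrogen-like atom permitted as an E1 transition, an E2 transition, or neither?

Δl = 1 − 1 = +0; l_i + l_f = 2.
Δm_l = +1.
E1 (Δl = ±1, |Δm_l| ≤ 1): not satisfied.
E2 (Δl = 0,±2, l_i+l_f ≥ 2, |Δm_l| ≤ 2): satisfied.

E2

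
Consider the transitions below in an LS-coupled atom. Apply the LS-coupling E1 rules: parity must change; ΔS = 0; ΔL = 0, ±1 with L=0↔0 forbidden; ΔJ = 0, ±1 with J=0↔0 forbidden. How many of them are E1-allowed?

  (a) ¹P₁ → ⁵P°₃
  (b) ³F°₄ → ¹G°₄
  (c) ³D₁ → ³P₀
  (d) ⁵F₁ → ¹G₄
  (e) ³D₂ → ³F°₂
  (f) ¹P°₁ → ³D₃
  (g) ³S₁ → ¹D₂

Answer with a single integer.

1

(a) forbidden (ΔS, ΔJ fail)
(b) forbidden (parity, ΔS fail)
(c) forbidden (parity fails)
(d) forbidden (parity, ΔS, ΔJ fail)
(e) allowed
(f) forbidden (ΔS, ΔJ fail)
(g) forbidden (parity, ΔS, ΔL fail)
Total allowed: 1 of 7.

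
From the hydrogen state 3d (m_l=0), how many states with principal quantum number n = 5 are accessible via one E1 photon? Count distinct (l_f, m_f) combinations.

E1 requires Δl = ±1, so l_f ∈ {1, 3}; with 0 ≤ l_f ≤ n_f−1 = 4, the allowed l_f values are {1, 3}.
For l_f = 1: m_f ∈ {m_i−1, m_i, m_i+1} ∩ [−1, 1] = {-1, 0, 1} → 3 states.
For l_f = 3: m_f ∈ {m_i−1, m_i, m_i+1} ∩ [−3, 3] = {-1, 0, 1} → 3 states.
Total: 6.

6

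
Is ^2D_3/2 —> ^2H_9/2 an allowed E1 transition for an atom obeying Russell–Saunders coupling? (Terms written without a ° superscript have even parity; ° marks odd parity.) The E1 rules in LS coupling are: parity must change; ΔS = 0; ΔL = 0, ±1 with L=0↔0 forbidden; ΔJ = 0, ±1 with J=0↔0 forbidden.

forbidden

Reading off the term symbols: S 1/2→1/2, L 2→5, J 3/2→9/2, parity even→even.
Parity must change: even → even — fails.
ΔS = 0: S: 1/2 → 1/2 — passes.
ΔL = 0, ±1 (not L=0↔0): L: 2 → 5, ΔL = +3 — fails.
ΔJ = 0, ±1 (not J=0↔0): J: 3/2 → 9/2, ΔJ = +3 — fails.
Rule(s) violated: parity, ΔL, ΔJ.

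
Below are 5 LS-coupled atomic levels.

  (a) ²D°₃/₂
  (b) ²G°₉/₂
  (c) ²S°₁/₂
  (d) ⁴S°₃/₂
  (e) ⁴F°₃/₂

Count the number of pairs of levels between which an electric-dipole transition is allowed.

0

(a)–(b): forbidden (parity, ΔL, ΔJ).
(a)–(c): forbidden (parity, ΔL).
(a)–(d): forbidden (parity, ΔS, ΔL).
(a)–(e): forbidden (parity, ΔS).
(b)–(c): forbidden (parity, ΔL, ΔJ).
(b)–(d): forbidden (parity, ΔS, ΔL, ΔJ).
(b)–(e): forbidden (parity, ΔS, ΔJ).
(c)–(d): forbidden (parity, ΔS, ΔL).
(c)–(e): forbidden (parity, ΔS, ΔL).
(d)–(e): forbidden (parity, ΔL).
Allowed pairs: 0 of 10.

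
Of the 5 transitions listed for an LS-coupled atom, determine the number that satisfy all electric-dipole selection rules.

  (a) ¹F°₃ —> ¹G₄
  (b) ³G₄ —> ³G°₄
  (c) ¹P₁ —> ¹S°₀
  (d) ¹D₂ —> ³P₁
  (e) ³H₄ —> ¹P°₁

3

(a) allowed
(b) allowed
(c) allowed
(d) forbidden (parity, ΔS fail)
(e) forbidden (ΔS, ΔL, ΔJ fail)
Total allowed: 3 of 5.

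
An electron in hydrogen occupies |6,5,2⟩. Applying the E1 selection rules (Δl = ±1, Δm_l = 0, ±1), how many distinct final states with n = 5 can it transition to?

3

E1 requires Δl = ±1, so l_f ∈ {4, 6}; with 0 ≤ l_f ≤ n_f−1 = 4, the allowed l_f values are {4}.
For l_f = 4: m_f ∈ {m_i−1, m_i, m_i+1} ∩ [−4, 4] = {1, 2, 3} → 3 states.
Total: 3.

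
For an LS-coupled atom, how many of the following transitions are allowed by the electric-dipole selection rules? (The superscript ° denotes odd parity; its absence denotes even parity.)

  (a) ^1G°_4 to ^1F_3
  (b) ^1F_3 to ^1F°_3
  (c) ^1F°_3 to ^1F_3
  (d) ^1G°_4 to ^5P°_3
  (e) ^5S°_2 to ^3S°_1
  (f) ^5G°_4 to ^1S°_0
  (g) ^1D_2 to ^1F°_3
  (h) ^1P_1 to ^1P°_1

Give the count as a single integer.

5

(a) allowed
(b) allowed
(c) allowed
(d) forbidden (parity, ΔS, ΔL fail)
(e) forbidden (parity, ΔS, ΔL fail)
(f) forbidden (parity, ΔS, ΔL, ΔJ fail)
(g) allowed
(h) allowed
Total allowed: 5 of 8.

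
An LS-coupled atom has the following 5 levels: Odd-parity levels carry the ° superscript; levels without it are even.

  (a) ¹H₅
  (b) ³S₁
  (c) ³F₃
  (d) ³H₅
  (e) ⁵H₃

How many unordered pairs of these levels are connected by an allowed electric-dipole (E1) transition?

(a)–(b): forbidden (parity, ΔS, ΔL, ΔJ).
(a)–(c): forbidden (parity, ΔS, ΔL, ΔJ).
(a)–(d): forbidden (parity, ΔS).
(a)–(e): forbidden (parity, ΔS, ΔJ).
(b)–(c): forbidden (parity, ΔL, ΔJ).
(b)–(d): forbidden (parity, ΔL, ΔJ).
(b)–(e): forbidden (parity, ΔS, ΔL, ΔJ).
(c)–(d): forbidden (parity, ΔL, ΔJ).
(c)–(e): forbidden (parity, ΔS, ΔL).
(d)–(e): forbidden (parity, ΔS, ΔJ).
Allowed pairs: 0 of 10.

0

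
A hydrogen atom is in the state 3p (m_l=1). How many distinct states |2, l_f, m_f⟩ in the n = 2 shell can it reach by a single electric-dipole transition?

E1 requires Δl = ±1, so l_f ∈ {0, 2}; with 0 ≤ l_f ≤ n_f−1 = 1, the allowed l_f values are {0}.
For l_f = 0: m_f ∈ {m_i−1, m_i, m_i+1} ∩ [−0, 0] = {0} → 1 state.
Total: 1.

1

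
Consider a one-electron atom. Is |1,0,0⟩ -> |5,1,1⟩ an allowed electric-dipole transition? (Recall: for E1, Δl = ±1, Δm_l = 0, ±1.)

allowed

l: 0 → 1 (Δl = +1). Δl = ±1 passes.
m_l: 0 → 1 (Δm_l = +1). |Δm_l| ≤ 1 passes.
All E1 selection rules are satisfied.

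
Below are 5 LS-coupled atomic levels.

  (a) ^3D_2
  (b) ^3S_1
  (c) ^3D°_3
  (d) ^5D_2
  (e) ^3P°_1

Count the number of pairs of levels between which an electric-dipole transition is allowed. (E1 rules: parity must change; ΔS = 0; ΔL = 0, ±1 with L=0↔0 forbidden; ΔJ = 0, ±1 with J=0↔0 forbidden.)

(a)–(b): forbidden (parity, ΔL).
(a)–(c): allowed.
(a)–(d): forbidden (parity, ΔS).
(a)–(e): allowed.
(b)–(c): forbidden (ΔL, ΔJ).
(b)–(d): forbidden (parity, ΔS, ΔL).
(b)–(e): allowed.
(c)–(d): forbidden (ΔS).
(c)–(e): forbidden (parity, ΔJ).
(d)–(e): forbidden (ΔS).
Allowed pairs: 3 of 10.

3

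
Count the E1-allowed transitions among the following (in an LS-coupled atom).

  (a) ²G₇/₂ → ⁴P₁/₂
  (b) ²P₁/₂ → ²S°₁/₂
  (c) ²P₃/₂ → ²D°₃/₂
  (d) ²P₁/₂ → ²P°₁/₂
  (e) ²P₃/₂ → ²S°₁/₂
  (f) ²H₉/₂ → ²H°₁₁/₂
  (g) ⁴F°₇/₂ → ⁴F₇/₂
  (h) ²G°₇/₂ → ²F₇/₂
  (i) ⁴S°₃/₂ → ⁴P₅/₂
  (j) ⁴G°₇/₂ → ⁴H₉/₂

9

(a) forbidden (parity, ΔS, ΔL, ΔJ fail)
(b) allowed
(c) allowed
(d) allowed
(e) allowed
(f) allowed
(g) allowed
(h) allowed
(i) allowed
(j) allowed
Total allowed: 9 of 10.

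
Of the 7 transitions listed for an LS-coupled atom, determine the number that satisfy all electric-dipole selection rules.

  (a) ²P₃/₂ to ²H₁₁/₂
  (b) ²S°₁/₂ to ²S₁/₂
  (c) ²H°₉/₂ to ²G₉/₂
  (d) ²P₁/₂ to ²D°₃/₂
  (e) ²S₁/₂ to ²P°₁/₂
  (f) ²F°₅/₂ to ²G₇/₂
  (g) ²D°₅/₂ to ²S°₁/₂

(a) forbidden (parity, ΔL, ΔJ fail)
(b) forbidden (ΔL fails)
(c) allowed
(d) allowed
(e) allowed
(f) allowed
(g) forbidden (parity, ΔL, ΔJ fail)
Total allowed: 4 of 7.

4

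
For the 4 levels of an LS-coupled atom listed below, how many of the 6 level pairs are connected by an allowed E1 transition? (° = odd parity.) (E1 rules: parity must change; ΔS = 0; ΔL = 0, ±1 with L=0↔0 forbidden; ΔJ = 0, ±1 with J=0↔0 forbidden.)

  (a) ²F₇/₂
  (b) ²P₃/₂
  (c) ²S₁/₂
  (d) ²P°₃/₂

2

(a)–(b): forbidden (parity, ΔL, ΔJ).
(a)–(c): forbidden (parity, ΔL, ΔJ).
(a)–(d): forbidden (ΔL, ΔJ).
(b)–(c): forbidden (parity).
(b)–(d): allowed.
(c)–(d): allowed.
Allowed pairs: 2 of 6.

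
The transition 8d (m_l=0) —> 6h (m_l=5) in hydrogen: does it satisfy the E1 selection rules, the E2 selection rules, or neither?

neither

Δl = 5 − 2 = +3; l_i + l_f = 7.
Δm_l = +5.
E1 (Δl = ±1, |Δm_l| ≤ 1): not satisfied.
E2 (Δl = 0,±2, l_i+l_f ≥ 2, |Δm_l| ≤ 2): not satisfied.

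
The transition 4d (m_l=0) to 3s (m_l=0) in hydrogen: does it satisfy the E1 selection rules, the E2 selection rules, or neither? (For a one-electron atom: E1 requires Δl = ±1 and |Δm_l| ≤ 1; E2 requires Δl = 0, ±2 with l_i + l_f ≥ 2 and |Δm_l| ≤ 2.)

Δl = 0 − 2 = -2; l_i + l_f = 2.
Δm_l = +0.
E1 (Δl = ±1, |Δm_l| ≤ 1): not satisfied.
E2 (Δl = 0,±2, l_i+l_f ≥ 2, |Δm_l| ≤ 2): satisfied.

E2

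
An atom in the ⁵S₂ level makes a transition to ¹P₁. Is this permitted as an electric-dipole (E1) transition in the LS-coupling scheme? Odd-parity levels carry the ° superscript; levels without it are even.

Initial level: S=2, L=0, J=2, parity even. Final level: S=0, L=1, J=1, parity even.
ΔS = 0: S: 2 → 0 — fails.
ΔL = 0, ±1 (not L=0↔0): L: 0 → 1, ΔL = +1 — ok.
Parity must change: even → even — fails.
ΔJ = 0, ±1 (not J=0↔0): J: 2 → 1, ΔJ = -1 — ok.
Rule(s) violated: parity, ΔS.

forbidden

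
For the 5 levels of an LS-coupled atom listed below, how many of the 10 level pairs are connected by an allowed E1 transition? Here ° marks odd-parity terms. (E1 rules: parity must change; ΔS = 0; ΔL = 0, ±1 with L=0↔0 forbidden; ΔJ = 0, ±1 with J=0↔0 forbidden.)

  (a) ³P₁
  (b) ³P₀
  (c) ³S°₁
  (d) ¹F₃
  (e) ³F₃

2

(a)–(b): forbidden (parity).
(a)–(c): allowed.
(a)–(d): forbidden (parity, ΔS, ΔL, ΔJ).
(a)–(e): forbidden (parity, ΔL, ΔJ).
(b)–(c): allowed.
(b)–(d): forbidden (parity, ΔS, ΔL, ΔJ).
(b)–(e): forbidden (parity, ΔL, ΔJ).
(c)–(d): forbidden (ΔS, ΔL, ΔJ).
(c)–(e): forbidden (ΔL, ΔJ).
(d)–(e): forbidden (parity, ΔS).
Allowed pairs: 2 of 10.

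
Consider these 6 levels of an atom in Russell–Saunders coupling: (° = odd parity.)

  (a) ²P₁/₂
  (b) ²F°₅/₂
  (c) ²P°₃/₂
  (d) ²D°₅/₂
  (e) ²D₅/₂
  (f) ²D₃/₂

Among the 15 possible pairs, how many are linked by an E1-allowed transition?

7

(a)–(b): forbidden (ΔL, ΔJ).
(a)–(c): allowed.
(a)–(d): forbidden (ΔJ).
(a)–(e): forbidden (parity, ΔJ).
(a)–(f): forbidden (parity).
(b)–(c): forbidden (parity, ΔL).
(b)–(d): forbidden (parity).
(b)–(e): allowed.
(b)–(f): allowed.
(c)–(d): forbidden (parity).
(c)–(e): allowed.
(c)–(f): allowed.
(d)–(e): allowed.
(d)–(f): allowed.
(e)–(f): forbidden (parity).
Allowed pairs: 7 of 15.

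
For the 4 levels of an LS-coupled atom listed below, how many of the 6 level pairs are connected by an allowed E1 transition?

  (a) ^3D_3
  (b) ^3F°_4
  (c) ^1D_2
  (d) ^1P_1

(a)–(b): allowed.
(a)–(c): forbidden (parity, ΔS).
(a)–(d): forbidden (parity, ΔS, ΔJ).
(b)–(c): forbidden (ΔS, ΔJ).
(b)–(d): forbidden (ΔS, ΔL, ΔJ).
(c)–(d): forbidden (parity).
Allowed pairs: 1 of 6.

1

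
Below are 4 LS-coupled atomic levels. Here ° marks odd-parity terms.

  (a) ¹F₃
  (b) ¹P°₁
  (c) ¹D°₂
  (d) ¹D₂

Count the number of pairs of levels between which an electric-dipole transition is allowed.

3

(a)–(b): forbidden (ΔL, ΔJ).
(a)–(c): allowed.
(a)–(d): forbidden (parity).
(b)–(c): forbidden (parity).
(b)–(d): allowed.
(c)–(d): allowed.
Allowed pairs: 3 of 6.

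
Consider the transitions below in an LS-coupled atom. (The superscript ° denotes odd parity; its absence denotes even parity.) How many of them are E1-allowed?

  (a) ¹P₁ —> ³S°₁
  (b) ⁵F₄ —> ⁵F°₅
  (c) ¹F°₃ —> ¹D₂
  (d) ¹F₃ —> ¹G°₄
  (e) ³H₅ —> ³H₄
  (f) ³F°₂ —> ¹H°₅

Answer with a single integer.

(a) forbidden (ΔS fails)
(b) allowed
(c) allowed
(d) allowed
(e) forbidden (parity fails)
(f) forbidden (parity, ΔS, ΔL, ΔJ fail)
Total allowed: 3 of 6.

3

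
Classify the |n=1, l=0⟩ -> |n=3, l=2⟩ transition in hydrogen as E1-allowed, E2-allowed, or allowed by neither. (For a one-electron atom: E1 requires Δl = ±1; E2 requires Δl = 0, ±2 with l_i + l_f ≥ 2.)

E2

Δl = 2 − 0 = +2; l_i + l_f = 2.
E1 (Δl = ±1): not satisfied.
E2 (Δl = 0,±2, l_i+l_f ≥ 2): satisfied.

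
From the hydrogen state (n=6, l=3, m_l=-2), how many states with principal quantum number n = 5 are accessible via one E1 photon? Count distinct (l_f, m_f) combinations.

5

E1 requires Δl = ±1, so l_f ∈ {2, 4}; with 0 ≤ l_f ≤ n_f−1 = 4, the allowed l_f values are {2, 4}.
For l_f = 2: m_f ∈ {m_i−1, m_i, m_i+1} ∩ [−2, 2] = {-2, -1} → 2 states.
For l_f = 4: m_f ∈ {m_i−1, m_i, m_i+1} ∩ [−4, 4] = {-3, -2, -1} → 3 states.
Total: 5.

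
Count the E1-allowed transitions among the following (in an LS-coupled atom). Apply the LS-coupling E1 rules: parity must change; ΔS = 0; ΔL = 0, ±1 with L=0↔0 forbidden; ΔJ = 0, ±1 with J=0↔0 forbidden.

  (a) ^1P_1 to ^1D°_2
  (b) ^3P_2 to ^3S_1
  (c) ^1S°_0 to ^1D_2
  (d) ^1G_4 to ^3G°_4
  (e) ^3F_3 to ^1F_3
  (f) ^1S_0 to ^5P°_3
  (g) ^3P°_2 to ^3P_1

(a) allowed
(b) forbidden (parity fails)
(c) forbidden (ΔL, ΔJ fail)
(d) forbidden (ΔS fails)
(e) forbidden (parity, ΔS fail)
(f) forbidden (ΔS, ΔJ fail)
(g) allowed
Total allowed: 2 of 7.

2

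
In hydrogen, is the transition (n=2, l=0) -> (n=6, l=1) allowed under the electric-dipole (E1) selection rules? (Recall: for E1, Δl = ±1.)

Initial l = 0, final l = 1, so Δl = +1. E1 requires Δl = ±1: ✓.
All E1 selection rules are satisfied.

allowed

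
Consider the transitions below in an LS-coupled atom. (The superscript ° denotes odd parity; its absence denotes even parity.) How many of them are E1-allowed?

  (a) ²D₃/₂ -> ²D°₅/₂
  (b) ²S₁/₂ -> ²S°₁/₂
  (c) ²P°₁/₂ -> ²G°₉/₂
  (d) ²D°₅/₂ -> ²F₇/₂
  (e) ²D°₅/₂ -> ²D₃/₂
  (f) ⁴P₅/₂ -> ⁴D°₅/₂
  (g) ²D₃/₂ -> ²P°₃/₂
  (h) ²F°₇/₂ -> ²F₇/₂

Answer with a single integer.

6

(a) allowed
(b) forbidden (ΔL fails)
(c) forbidden (parity, ΔL, ΔJ fail)
(d) allowed
(e) allowed
(f) allowed
(g) allowed
(h) allowed
Total allowed: 6 of 8.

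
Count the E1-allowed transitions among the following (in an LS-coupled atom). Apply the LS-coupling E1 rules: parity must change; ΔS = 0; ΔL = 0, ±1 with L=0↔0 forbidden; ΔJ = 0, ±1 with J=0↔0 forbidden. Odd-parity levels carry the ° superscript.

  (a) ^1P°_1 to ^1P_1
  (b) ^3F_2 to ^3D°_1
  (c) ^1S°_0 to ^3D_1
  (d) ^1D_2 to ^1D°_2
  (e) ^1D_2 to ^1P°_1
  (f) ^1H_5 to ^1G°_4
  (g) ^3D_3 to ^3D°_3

(a) allowed
(b) allowed
(c) forbidden (ΔS, ΔL fail)
(d) allowed
(e) allowed
(f) allowed
(g) allowed
Total allowed: 6 of 7.

6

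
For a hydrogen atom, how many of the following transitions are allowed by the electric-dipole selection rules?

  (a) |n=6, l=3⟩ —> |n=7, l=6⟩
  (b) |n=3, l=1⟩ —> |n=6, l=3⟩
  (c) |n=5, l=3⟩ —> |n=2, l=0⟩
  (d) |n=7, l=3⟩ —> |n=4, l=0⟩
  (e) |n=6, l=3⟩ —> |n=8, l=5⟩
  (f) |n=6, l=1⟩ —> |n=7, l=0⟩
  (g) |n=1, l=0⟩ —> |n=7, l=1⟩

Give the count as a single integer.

(a) forbidden — Δl = +3 (E1 requires Δl = ±1)
(b) forbidden — Δl = +2 (E1 requires Δl = ±1)
(c) forbidden — Δl = -3 (E1 requires Δl = ±1)
(d) forbidden — Δl = -3 (E1 requires Δl = ±1)
(e) forbidden — Δl = +2 (E1 requires Δl = ±1)
(f) allowed
(g) allowed
Total allowed: 2 of 7.

2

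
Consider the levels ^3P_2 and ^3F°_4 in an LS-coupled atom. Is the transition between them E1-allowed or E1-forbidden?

Reading off the term symbols: S 1→1, L 1→3, J 2→4, parity even→odd.
Parity must change: even → odd — ok.
ΔS = 0: S: 1 → 1 — ok.
ΔL = 0, ±1 (not L=0↔0): L: 1 → 3, ΔL = +2 — fails.
ΔJ = 0, ±1 (not J=0↔0): J: 2 → 4, ΔJ = +2 — fails.
Rule(s) violated: ΔL, ΔJ.

forbidden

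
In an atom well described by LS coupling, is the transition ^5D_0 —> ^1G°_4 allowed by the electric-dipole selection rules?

forbidden

Reading off the term symbols: S 2→0, L 2→4, J 0→4, parity even→odd.
Parity must change: even → odd — passes.
ΔS = 0: S: 2 → 0 — fails.
ΔL = 0, ±1 (not L=0↔0): L: 2 → 4, ΔL = +2 — fails.
ΔJ = 0, ±1 (not J=0↔0): J: 0 → 4, ΔJ = +4 — fails.
Rule(s) violated: ΔS, ΔL, ΔJ.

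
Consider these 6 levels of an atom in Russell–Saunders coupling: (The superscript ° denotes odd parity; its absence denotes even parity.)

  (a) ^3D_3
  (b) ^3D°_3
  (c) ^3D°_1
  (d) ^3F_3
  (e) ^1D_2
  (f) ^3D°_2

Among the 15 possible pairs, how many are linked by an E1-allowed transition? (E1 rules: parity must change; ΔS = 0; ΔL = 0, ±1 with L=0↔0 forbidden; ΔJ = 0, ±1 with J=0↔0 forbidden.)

(a)–(b): allowed.
(a)–(c): forbidden (ΔJ).
(a)–(d): forbidden (parity).
(a)–(e): forbidden (parity, ΔS).
(a)–(f): allowed.
(b)–(c): forbidden (parity, ΔJ).
(b)–(d): allowed.
(b)–(e): forbidden (ΔS).
(b)–(f): forbidden (parity).
(c)–(d): forbidden (ΔJ).
(c)–(e): forbidden (ΔS).
(c)–(f): forbidden (parity).
(d)–(e): forbidden (parity, ΔS).
(d)–(f): allowed.
(e)–(f): forbidden (ΔS).
Allowed pairs: 4 of 15.

4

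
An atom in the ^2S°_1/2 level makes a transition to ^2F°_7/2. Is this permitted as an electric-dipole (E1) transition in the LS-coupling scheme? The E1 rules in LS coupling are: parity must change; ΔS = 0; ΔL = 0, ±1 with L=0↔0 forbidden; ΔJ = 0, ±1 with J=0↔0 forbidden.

forbidden

Reading off the term symbols: S 1/2→1/2, L 0→3, J 1/2→7/2, parity odd→odd.
Parity must change: odd → odd — violated.
ΔS = 0: S: 1/2 → 1/2 — satisfied.
ΔL = 0, ±1 (not L=0↔0): L: 0 → 3, ΔL = +3 — violated.
ΔJ = 0, ±1 (not J=0↔0): J: 1/2 → 7/2, ΔJ = +3 — violated.
Rule(s) violated: parity, ΔL, ΔJ.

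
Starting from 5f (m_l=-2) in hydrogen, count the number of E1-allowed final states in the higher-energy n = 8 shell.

E1 requires Δl = ±1, so l_f ∈ {2, 4}; with 0 ≤ l_f ≤ n_f−1 = 7, the allowed l_f values are {2, 4}.
For l_f = 2: m_f ∈ {m_i−1, m_i, m_i+1} ∩ [−2, 2] = {-2, -1} → 2 states.
For l_f = 4: m_f ∈ {m_i−1, m_i, m_i+1} ∩ [−4, 4] = {-3, -2, -1} → 3 states.
Total: 5.

5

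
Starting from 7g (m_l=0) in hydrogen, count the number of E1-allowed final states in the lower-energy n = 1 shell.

0

E1 requires l_f ∈ {3, 5}, but neither lies in [0, 0], so no final state is reachable.
Total: 0.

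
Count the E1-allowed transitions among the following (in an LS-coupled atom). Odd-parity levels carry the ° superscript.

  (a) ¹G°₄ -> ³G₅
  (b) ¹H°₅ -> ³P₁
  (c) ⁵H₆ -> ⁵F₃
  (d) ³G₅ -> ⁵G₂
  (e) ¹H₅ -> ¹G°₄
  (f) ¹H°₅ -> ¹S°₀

(a) forbidden (ΔS fails)
(b) forbidden (ΔS, ΔL, ΔJ fail)
(c) forbidden (parity, ΔL, ΔJ fail)
(d) forbidden (parity, ΔS, ΔJ fail)
(e) allowed
(f) forbidden (parity, ΔL, ΔJ fail)
Total allowed: 1 of 6.

1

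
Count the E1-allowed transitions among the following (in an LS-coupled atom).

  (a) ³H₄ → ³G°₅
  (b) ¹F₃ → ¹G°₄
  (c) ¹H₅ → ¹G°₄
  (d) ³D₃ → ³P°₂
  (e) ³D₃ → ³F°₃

(a) allowed
(b) allowed
(c) allowed
(d) allowed
(e) allowed
Total allowed: 5 of 5.

5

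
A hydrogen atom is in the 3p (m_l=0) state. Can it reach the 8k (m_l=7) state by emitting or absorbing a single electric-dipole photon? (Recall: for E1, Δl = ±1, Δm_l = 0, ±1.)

forbidden

Initial l = 1, final l = 7, so Δl = +6. E1 requires Δl = ±1: fails.
Δm_l = 7 − (0) = +7. E1 requires Δm_l = 0, ±1: fails.
The transition is electric-dipole forbidden.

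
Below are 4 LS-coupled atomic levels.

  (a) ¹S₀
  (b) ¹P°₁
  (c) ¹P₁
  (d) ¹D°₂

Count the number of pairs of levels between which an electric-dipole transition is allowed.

3

(a)–(b): allowed.
(a)–(c): forbidden (parity).
(a)–(d): forbidden (ΔL, ΔJ).
(b)–(c): allowed.
(b)–(d): forbidden (parity).
(c)–(d): allowed.
Allowed pairs: 3 of 6.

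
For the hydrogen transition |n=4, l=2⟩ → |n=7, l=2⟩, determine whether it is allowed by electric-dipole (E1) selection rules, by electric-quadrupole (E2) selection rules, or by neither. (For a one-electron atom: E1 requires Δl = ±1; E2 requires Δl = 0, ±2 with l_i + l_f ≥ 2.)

Δl = 2 − 2 = +0; l_i + l_f = 4.
E1 (Δl = ±1): not satisfied.
E2 (Δl = 0,±2, l_i+l_f ≥ 2): satisfied.

E2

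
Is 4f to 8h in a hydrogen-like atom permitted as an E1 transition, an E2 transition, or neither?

E2

Δl = 5 − 3 = +2; l_i + l_f = 8.
E1 (Δl = ±1): not satisfied.
E2 (Δl = 0,±2, l_i+l_f ≥ 2): satisfied.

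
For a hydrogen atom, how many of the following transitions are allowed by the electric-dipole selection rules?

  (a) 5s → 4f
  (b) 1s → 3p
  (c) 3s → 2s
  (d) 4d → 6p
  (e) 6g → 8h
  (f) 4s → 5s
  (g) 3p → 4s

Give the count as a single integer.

(a) forbidden — Δl = +3 (E1 requires Δl = ±1)
(b) allowed
(c) forbidden — Δl = +0 (E1 requires Δl = ±1)
(d) allowed
(e) allowed
(f) forbidden — Δl = +0 (E1 requires Δl = ±1)
(g) allowed
Total allowed: 4 of 7.

4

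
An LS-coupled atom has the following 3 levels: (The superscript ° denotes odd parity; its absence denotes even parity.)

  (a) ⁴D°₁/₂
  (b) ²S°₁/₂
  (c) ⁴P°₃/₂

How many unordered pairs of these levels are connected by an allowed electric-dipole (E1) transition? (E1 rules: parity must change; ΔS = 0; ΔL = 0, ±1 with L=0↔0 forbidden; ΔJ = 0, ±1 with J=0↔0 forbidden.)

(a)–(b): forbidden (parity, ΔS, ΔL).
(a)–(c): forbidden (parity).
(b)–(c): forbidden (parity, ΔS).
Allowed pairs: 0 of 3.

0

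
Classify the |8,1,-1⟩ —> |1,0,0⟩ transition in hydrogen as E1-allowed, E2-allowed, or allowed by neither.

E1

Δl = 0 − 1 = -1; l_i + l_f = 1.
Δm_l = +1.
E1 (Δl = ±1, |Δm_l| ≤ 1): satisfied.
E2 (Δl = 0,±2, l_i+l_f ≥ 2, |Δm_l| ≤ 2): not satisfied.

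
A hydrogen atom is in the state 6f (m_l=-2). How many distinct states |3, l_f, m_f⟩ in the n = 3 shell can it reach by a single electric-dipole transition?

E1 requires Δl = ±1, so l_f ∈ {2, 4}; with 0 ≤ l_f ≤ n_f−1 = 2, the allowed l_f values are {2}.
For l_f = 2: m_f ∈ {m_i−1, m_i, m_i+1} ∩ [−2, 2] = {-2, -1} → 2 states.
Total: 2.

2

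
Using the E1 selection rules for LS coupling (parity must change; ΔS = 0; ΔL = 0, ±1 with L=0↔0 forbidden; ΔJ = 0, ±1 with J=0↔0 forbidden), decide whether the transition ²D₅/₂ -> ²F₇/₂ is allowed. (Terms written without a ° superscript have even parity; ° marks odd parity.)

forbidden

Parity must change: even → even — fails.
ΔS = 0: S: 1/2 → 1/2 — passes.
ΔL = 0, ±1 (not L=0↔0): L: 2 → 3, ΔL = +1 — passes.
ΔJ = 0, ±1 (not J=0↔0): J: 5/2 → 7/2, ΔJ = +1 — passes.
Rule(s) violated: parity.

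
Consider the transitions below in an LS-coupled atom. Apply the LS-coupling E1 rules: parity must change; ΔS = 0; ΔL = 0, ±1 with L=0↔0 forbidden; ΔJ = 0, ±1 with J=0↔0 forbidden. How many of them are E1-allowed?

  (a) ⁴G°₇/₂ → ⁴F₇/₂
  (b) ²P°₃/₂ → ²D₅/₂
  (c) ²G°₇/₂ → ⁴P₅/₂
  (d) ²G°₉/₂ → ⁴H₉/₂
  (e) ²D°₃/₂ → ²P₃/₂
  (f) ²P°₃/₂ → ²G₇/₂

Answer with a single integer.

3

(a) allowed
(b) allowed
(c) forbidden (ΔS, ΔL fail)
(d) forbidden (ΔS fails)
(e) allowed
(f) forbidden (ΔL, ΔJ fail)
Total allowed: 3 of 6.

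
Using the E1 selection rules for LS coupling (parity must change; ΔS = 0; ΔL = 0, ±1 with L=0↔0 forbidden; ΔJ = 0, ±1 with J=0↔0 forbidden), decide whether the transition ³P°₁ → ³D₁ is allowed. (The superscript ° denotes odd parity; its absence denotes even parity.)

allowed

Parity must change: odd → even — passes.
ΔS = 0: S: 1 → 1 — passes.
ΔL = 0, ±1 (not L=0↔0): L: 1 → 2, ΔL = +1 — passes.
ΔJ = 0, ±1 (not J=0↔0): J: 1 → 1, ΔJ = +0 — passes.
All four E1 rules are satisfied.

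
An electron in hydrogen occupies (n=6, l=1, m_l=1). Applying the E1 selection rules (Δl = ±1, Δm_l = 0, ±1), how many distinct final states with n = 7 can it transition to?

E1 requires Δl = ±1, so l_f ∈ {0, 2}; with 0 ≤ l_f ≤ n_f−1 = 6, the allowed l_f values are {0, 2}.
For l_f = 0: m_f ∈ {m_i−1, m_i, m_i+1} ∩ [−0, 0] = {0} → 1 state.
For l_f = 2: m_f ∈ {m_i−1, m_i, m_i+1} ∩ [−2, 2] = {0, 1, 2} → 3 states.
Total: 4.

4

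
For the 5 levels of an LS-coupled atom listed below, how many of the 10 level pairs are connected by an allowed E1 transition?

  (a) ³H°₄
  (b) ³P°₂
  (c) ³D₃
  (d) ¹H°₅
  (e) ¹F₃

1

(a)–(b): forbidden (parity, ΔL, ΔJ).
(a)–(c): forbidden (ΔL).
(a)–(d): forbidden (parity, ΔS).
(a)–(e): forbidden (ΔS, ΔL).
(b)–(c): allowed.
(b)–(d): forbidden (parity, ΔS, ΔL, ΔJ).
(b)–(e): forbidden (ΔS, ΔL).
(c)–(d): forbidden (ΔS, ΔL, ΔJ).
(c)–(e): forbidden (parity, ΔS).
(d)–(e): forbidden (ΔL, ΔJ).
Allowed pairs: 1 of 10.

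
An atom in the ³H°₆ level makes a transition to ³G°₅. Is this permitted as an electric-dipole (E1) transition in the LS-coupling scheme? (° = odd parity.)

forbidden

Reading off the term symbols: S 1→1, L 5→4, J 6→5, parity odd→odd.
ΔS = 0: S: 1 → 1 — ok.
Parity must change: odd → odd — fails.
ΔJ = 0, ±1 (not J=0↔0): J: 6 → 5, ΔJ = -1 — ok.
ΔL = 0, ±1 (not L=0↔0): L: 5 → 4, ΔL = -1 — ok.
Rule(s) violated: parity.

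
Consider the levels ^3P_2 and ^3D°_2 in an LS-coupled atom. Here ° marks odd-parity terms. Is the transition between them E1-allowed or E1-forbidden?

Parity must change: even → odd — satisfied.
ΔS = 0: S: 1 → 1 — satisfied.
ΔL = 0, ±1 (not L=0↔0): L: 1 → 2, ΔL = +1 — satisfied.
ΔJ = 0, ±1 (not J=0↔0): J: 2 → 2, ΔJ = +0 — satisfied.
All four E1 rules are satisfied.

allowed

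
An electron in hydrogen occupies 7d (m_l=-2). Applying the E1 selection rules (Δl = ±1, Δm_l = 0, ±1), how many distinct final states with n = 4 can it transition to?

4

E1 requires Δl = ±1, so l_f ∈ {1, 3}; with 0 ≤ l_f ≤ n_f−1 = 3, the allowed l_f values are {1, 3}.
For l_f = 1: m_f ∈ {m_i−1, m_i, m_i+1} ∩ [−1, 1] = {-1} → 1 state.
For l_f = 3: m_f ∈ {m_i−1, m_i, m_i+1} ∩ [−3, 3] = {-3, -2, -1} → 3 states.
Total: 4.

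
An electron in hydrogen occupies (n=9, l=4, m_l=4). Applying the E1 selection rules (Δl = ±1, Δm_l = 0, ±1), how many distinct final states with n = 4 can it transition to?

E1 requires Δl = ±1, so l_f ∈ {3, 5}; with 0 ≤ l_f ≤ n_f−1 = 3, the allowed l_f values are {3}.
For l_f = 3: m_f ∈ {m_i−1, m_i, m_i+1} ∩ [−3, 3] = {3} → 1 state.
Total: 1.

1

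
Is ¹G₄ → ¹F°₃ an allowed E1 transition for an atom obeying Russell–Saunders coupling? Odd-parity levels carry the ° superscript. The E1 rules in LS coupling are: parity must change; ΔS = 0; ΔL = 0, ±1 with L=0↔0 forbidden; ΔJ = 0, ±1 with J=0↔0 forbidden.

allowed

Parity must change: even → odd — passes.
ΔS = 0: S: 0 → 0 — passes.
ΔL = 0, ±1 (not L=0↔0): L: 4 → 3, ΔL = -1 — passes.
ΔJ = 0, ±1 (not J=0↔0): J: 4 → 3, ΔJ = -1 — passes.
All four E1 rules are satisfied.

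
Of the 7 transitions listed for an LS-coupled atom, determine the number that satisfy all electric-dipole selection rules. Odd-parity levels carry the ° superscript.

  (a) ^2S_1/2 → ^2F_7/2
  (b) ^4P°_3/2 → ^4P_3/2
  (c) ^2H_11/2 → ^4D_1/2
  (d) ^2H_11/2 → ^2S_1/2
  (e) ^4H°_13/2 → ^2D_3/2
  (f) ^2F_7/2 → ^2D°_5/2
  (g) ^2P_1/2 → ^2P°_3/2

(a) forbidden (parity, ΔL, ΔJ fail)
(b) allowed
(c) forbidden (parity, ΔS, ΔL, ΔJ fail)
(d) forbidden (parity, ΔL, ΔJ fail)
(e) forbidden (ΔS, ΔL, ΔJ fail)
(f) allowed
(g) allowed
Total allowed: 3 of 7.

3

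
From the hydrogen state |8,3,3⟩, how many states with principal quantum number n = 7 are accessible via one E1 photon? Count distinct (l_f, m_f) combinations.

E1 requires Δl = ±1, so l_f ∈ {2, 4}; with 0 ≤ l_f ≤ n_f−1 = 6, the allowed l_f values are {2, 4}.
For l_f = 2: m_f ∈ {m_i−1, m_i, m_i+1} ∩ [−2, 2] = {2} → 1 state.
For l_f = 4: m_f ∈ {m_i−1, m_i, m_i+1} ∩ [−4, 4] = {2, 3, 4} → 3 states.
Total: 4.

4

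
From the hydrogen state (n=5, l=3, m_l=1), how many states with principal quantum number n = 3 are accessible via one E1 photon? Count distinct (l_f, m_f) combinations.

E1 requires Δl = ±1, so l_f ∈ {2, 4}; with 0 ≤ l_f ≤ n_f−1 = 2, the allowed l_f values are {2}.
For l_f = 2: m_f ∈ {m_i−1, m_i, m_i+1} ∩ [−2, 2] = {0, 1, 2} → 3 states.
Total: 3.

3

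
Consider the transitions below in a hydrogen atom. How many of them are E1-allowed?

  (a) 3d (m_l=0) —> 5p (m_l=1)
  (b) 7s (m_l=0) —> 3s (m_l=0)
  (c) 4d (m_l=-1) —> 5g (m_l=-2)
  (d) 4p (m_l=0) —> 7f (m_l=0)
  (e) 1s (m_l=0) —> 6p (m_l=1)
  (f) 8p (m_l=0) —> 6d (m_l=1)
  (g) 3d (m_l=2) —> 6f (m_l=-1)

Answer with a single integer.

(a) allowed
(b) forbidden — Δl = +0 (E1 requires Δl = ±1)
(c) forbidden — Δl = +2 (E1 requires Δl = ±1)
(d) forbidden — Δl = +2 (E1 requires Δl = ±1)
(e) allowed
(f) allowed
(g) forbidden — Δm_l = -3 (E1 requires Δm_l = 0, ±1)
Total allowed: 3 of 7.

3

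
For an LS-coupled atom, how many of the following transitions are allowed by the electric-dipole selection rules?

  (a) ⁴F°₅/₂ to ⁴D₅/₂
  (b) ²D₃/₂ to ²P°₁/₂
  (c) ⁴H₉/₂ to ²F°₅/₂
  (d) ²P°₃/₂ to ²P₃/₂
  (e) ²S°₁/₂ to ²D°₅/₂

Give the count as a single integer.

(a) allowed
(b) allowed
(c) forbidden (ΔS, ΔL, ΔJ fail)
(d) allowed
(e) forbidden (parity, ΔL, ΔJ fail)
Total allowed: 3 of 5.

3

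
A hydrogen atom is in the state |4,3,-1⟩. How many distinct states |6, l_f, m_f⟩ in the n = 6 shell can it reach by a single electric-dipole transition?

E1 requires Δl = ±1, so l_f ∈ {2, 4}; with 0 ≤ l_f ≤ n_f−1 = 5, the allowed l_f values are {2, 4}.
For l_f = 2: m_f ∈ {m_i−1, m_i, m_i+1} ∩ [−2, 2] = {-2, -1, 0} → 3 states.
For l_f = 4: m_f ∈ {m_i−1, m_i, m_i+1} ∩ [−4, 4] = {-2, -1, 0} → 3 states.
Total: 6.

6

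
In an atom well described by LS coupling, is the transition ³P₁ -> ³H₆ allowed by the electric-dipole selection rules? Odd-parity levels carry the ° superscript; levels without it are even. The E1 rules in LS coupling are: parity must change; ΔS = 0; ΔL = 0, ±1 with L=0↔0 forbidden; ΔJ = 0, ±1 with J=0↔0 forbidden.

Initial level: S=1, L=1, J=1, parity even. Final level: S=1, L=5, J=6, parity even.
ΔJ = 0, ±1 (not J=0↔0): J: 1 → 6, ΔJ = +5 — fails.
ΔL = 0, ±1 (not L=0↔0): L: 1 → 5, ΔL = +4 — fails.
Parity must change: even → even — fails.
ΔS = 0: S: 1 → 1 — passes.
Rule(s) violated: parity, ΔL, ΔJ.

forbidden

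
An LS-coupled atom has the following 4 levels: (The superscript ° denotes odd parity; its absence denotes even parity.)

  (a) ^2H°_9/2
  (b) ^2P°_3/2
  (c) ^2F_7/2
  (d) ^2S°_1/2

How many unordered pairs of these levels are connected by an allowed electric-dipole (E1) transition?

(a)–(b): forbidden (parity, ΔL, ΔJ).
(a)–(c): forbidden (ΔL).
(a)–(d): forbidden (parity, ΔL, ΔJ).
(b)–(c): forbidden (ΔL, ΔJ).
(b)–(d): forbidden (parity).
(c)–(d): forbidden (ΔL, ΔJ).
Allowed pairs: 0 of 6.

0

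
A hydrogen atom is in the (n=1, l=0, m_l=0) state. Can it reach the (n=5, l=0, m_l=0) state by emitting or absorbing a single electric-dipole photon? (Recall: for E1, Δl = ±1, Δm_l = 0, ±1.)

l: 0 → 0 (Δl = +0). Δl = ±1 fails.
m_l: 0 → 0 (Δm_l = +0). |Δm_l| ≤ 1 ok.
The transition is electric-dipole forbidden.

forbidden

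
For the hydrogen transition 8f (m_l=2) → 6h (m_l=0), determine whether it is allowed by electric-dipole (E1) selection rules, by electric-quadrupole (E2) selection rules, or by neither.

Δl = 5 − 3 = +2; l_i + l_f = 8.
Δm_l = -2.
E1 (Δl = ±1, |Δm_l| ≤ 1): not satisfied.
E2 (Δl = 0,±2, l_i+l_f ≥ 2, |Δm_l| ≤ 2): satisfied.

E2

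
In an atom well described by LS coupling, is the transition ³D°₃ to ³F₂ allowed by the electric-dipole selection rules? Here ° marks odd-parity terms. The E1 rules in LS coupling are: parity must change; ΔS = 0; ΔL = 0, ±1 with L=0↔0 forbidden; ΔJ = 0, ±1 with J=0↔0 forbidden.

allowed

Parity must change: odd → even — satisfied.
ΔS = 0: S: 1 → 1 — satisfied.
ΔL = 0, ±1 (not L=0↔0): L: 2 → 3, ΔL = +1 — satisfied.
ΔJ = 0, ±1 (not J=0↔0): J: 3 → 2, ΔJ = -1 — satisfied.
All four E1 rules are satisfied.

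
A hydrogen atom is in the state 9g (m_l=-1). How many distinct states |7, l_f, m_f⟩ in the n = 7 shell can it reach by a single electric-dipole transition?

6

E1 requires Δl = ±1, so l_f ∈ {3, 5}; with 0 ≤ l_f ≤ n_f−1 = 6, the allowed l_f values are {3, 5}.
For l_f = 3: m_f ∈ {m_i−1, m_i, m_i+1} ∩ [−3, 3] = {-2, -1, 0} → 3 states.
For l_f = 5: m_f ∈ {m_i−1, m_i, m_i+1} ∩ [−5, 5] = {-2, -1, 0} → 3 states.
Total: 6.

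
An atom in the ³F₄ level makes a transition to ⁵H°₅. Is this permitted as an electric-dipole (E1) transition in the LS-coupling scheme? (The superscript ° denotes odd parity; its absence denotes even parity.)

Parity must change: even → odd — ok.
ΔS = 0: S: 1 → 2 — fails.
ΔL = 0, ±1 (not L=0↔0): L: 3 → 5, ΔL = +2 — fails.
ΔJ = 0, ±1 (not J=0↔0): J: 4 → 5, ΔJ = +1 — ok.
Rule(s) violated: ΔS, ΔL.

forbidden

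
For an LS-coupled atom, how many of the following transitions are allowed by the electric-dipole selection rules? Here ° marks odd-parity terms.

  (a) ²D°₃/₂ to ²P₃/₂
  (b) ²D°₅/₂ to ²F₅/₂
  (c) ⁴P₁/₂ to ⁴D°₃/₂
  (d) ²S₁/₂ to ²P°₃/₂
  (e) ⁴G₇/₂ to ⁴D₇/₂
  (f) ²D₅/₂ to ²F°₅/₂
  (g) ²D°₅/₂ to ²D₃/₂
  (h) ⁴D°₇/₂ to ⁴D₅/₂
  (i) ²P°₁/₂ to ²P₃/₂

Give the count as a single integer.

8

(a) allowed
(b) allowed
(c) allowed
(d) allowed
(e) forbidden (parity, ΔL fail)
(f) allowed
(g) allowed
(h) allowed
(i) allowed
Total allowed: 8 of 9.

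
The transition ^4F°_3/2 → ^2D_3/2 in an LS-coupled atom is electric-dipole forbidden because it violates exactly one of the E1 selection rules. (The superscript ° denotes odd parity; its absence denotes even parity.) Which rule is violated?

Reading off the term symbols: S 3/2→1/2, L 3→2, J 3/2→3/2, parity odd→even.
ΔL = 0, ±1 (not L=0↔0): L: 3 → 2, ΔL = -1 — passes.
Parity must change: odd → even — passes.
ΔS = 0: S: 3/2 → 1/2 — fails.
ΔJ = 0, ±1 (not J=0↔0): J: 3/2 → 3/2, ΔJ = +0 — passes.

the ΔS = 0 rule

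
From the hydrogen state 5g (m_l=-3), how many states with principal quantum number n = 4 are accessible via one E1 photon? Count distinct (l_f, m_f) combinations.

2

E1 requires Δl = ±1, so l_f ∈ {3, 5}; with 0 ≤ l_f ≤ n_f−1 = 3, the allowed l_f values are {3}.
For l_f = 3: m_f ∈ {m_i−1, m_i, m_i+1} ∩ [−3, 3] = {-3, -2} → 2 states.
Total: 2.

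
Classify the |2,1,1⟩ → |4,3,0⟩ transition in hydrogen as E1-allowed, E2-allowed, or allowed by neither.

Δl = 3 − 1 = +2; l_i + l_f = 4.
Δm_l = -1.
E1 (Δl = ±1, |Δm_l| ≤ 1): not satisfied.
E2 (Δl = 0,±2, l_i+l_f ≥ 2, |Δm_l| ≤ 2): satisfied.

E2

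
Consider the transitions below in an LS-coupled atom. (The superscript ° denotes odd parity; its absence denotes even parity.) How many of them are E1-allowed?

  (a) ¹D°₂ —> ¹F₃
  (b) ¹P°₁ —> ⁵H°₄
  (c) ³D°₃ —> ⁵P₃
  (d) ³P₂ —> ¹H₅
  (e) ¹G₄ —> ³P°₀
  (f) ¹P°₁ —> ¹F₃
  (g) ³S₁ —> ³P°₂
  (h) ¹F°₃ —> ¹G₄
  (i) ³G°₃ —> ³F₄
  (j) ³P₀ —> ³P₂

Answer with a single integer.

(a) allowed
(b) forbidden (parity, ΔS, ΔL, ΔJ fail)
(c) forbidden (ΔS fails)
(d) forbidden (parity, ΔS, ΔL, ΔJ fail)
(e) forbidden (ΔS, ΔL, ΔJ fail)
(f) forbidden (ΔL, ΔJ fail)
(g) allowed
(h) allowed
(i) allowed
(j) forbidden (parity, ΔJ fail)
Total allowed: 4 of 10.

4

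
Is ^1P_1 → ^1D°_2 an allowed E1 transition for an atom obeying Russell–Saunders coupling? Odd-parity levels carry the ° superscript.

allowed

Parity must change: even → odd — ok.
ΔS = 0: S: 0 → 0 — ok.
ΔL = 0, ±1 (not L=0↔0): L: 1 → 2, ΔL = +1 — ok.
ΔJ = 0, ±1 (not J=0↔0): J: 1 → 2, ΔJ = +1 — ok.
All four E1 rules are satisfied.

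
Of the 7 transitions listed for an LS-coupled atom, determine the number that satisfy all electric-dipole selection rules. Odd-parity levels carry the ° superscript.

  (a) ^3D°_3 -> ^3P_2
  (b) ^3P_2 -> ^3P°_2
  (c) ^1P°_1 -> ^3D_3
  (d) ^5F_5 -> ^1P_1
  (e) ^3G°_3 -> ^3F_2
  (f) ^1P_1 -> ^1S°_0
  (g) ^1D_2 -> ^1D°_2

(a) allowed
(b) allowed
(c) forbidden (ΔS, ΔJ fail)
(d) forbidden (parity, ΔS, ΔL, ΔJ fail)
(e) allowed
(f) allowed
(g) allowed
Total allowed: 5 of 7.

5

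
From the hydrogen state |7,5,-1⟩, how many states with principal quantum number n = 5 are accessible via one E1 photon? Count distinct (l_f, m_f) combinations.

3

E1 requires Δl = ±1, so l_f ∈ {4, 6}; with 0 ≤ l_f ≤ n_f−1 = 4, the allowed l_f values are {4}.
For l_f = 4: m_f ∈ {m_i−1, m_i, m_i+1} ∩ [−4, 4] = {-2, -1, 0} → 3 states.
Total: 3.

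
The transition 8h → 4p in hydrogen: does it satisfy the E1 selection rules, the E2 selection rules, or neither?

neither

Δl = 1 − 5 = -4; l_i + l_f = 6.
E1 (Δl = ±1): not satisfied.
E2 (Δl = 0,±2, l_i+l_f ≥ 2): not satisfied.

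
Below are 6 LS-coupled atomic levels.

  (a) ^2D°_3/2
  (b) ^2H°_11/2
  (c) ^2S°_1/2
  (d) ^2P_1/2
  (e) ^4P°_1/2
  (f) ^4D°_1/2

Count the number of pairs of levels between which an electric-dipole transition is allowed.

2

(a)–(b): forbidden (parity, ΔL, ΔJ).
(a)–(c): forbidden (parity, ΔL).
(a)–(d): allowed.
(a)–(e): forbidden (parity, ΔS).
(a)–(f): forbidden (parity, ΔS).
(b)–(c): forbidden (parity, ΔL, ΔJ).
(b)–(d): forbidden (ΔL, ΔJ).
(b)–(e): forbidden (parity, ΔS, ΔL, ΔJ).
(b)–(f): forbidden (parity, ΔS, ΔL, ΔJ).
(c)–(d): allowed.
(c)–(e): forbidden (parity, ΔS).
(c)–(f): forbidden (parity, ΔS, ΔL).
(d)–(e): forbidden (ΔS).
(d)–(f): forbidden (ΔS).
(e)–(f): forbidden (parity).
Allowed pairs: 2 of 15.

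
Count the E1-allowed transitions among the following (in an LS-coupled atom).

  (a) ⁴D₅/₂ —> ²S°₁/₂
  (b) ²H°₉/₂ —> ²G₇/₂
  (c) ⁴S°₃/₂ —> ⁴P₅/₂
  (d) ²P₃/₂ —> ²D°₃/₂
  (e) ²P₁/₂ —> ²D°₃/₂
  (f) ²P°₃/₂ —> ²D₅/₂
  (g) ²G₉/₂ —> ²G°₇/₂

(a) forbidden (ΔS, ΔL, ΔJ fail)
(b) allowed
(c) allowed
(d) allowed
(e) allowed
(f) allowed
(g) allowed
Total allowed: 6 of 7.

6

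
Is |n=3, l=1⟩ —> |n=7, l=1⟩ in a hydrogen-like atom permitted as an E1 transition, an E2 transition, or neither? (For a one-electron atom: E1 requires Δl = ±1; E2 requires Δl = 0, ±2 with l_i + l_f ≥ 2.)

Δl = 1 − 1 = +0; l_i + l_f = 2.
E1 (Δl = ±1): not satisfied.
E2 (Δl = 0,±2, l_i+l_f ≥ 2): satisfied.

E2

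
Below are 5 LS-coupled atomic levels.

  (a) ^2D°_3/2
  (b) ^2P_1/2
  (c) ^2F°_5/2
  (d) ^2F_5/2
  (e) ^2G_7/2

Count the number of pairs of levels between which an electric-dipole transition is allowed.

4

(a)–(b): allowed.
(a)–(c): forbidden (parity).
(a)–(d): allowed.
(a)–(e): forbidden (ΔL, ΔJ).
(b)–(c): forbidden (ΔL, ΔJ).
(b)–(d): forbidden (parity, ΔL, ΔJ).
(b)–(e): forbidden (parity, ΔL, ΔJ).
(c)–(d): allowed.
(c)–(e): allowed.
(d)–(e): forbidden (parity).
Allowed pairs: 4 of 10.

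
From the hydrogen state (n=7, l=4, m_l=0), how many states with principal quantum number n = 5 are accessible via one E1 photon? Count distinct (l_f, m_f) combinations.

E1 requires Δl = ±1, so l_f ∈ {3, 5}; with 0 ≤ l_f ≤ n_f−1 = 4, the allowed l_f values are {3}.
For l_f = 3: m_f ∈ {m_i−1, m_i, m_i+1} ∩ [−3, 3] = {-1, 0, 1} → 3 states.
Total: 3.

3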